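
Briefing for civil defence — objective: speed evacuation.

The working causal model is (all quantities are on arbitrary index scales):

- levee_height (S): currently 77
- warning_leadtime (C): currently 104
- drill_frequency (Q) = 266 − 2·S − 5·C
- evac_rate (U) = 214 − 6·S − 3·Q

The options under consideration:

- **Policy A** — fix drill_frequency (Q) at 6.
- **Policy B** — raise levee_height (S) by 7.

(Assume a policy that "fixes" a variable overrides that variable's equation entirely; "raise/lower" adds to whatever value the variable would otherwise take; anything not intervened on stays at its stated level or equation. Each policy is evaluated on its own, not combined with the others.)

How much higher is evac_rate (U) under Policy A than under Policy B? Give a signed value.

-1242

Policy A (Q := 6):
  S = 77
  C = 104
  Q = 6
  U = 214 − 6·77 − 3·6 = -266
Policy B (S + 7):
  S = 77 + 7 = 84
  C = 104
  Q = 266 − 2·84 − 5·104 = -422
  U = 214 − 6·84 − 3·(-422) = 976
U: -266 − 976 = -1242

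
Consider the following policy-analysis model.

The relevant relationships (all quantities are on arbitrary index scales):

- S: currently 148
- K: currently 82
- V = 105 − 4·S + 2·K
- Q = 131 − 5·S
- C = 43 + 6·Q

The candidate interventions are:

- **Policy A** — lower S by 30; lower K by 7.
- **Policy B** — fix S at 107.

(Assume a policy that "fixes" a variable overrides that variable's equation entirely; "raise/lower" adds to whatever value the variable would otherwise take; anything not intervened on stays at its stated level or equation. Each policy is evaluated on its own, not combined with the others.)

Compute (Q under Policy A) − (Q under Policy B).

-55

Policy A (S − 30, K − 7):
  S = 148 − 30 = 118
  Q = 131 − 5·118 = -459
Policy B (S := 107):
  S = 107
  Q = 131 − 5·107 = -404
Q: -459 − (-404) = -55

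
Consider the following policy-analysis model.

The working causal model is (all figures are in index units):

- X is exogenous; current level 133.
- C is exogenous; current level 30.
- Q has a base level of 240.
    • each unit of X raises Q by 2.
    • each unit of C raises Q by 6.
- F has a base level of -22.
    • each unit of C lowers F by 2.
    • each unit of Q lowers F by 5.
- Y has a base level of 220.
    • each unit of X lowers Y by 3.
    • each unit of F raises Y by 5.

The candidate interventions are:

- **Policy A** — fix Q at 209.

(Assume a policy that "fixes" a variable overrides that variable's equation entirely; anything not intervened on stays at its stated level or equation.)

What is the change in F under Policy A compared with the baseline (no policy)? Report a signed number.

2385

Baseline:
  X = 133
  C = 30
  Q = 240 + 2·133 + 6·30 = 686
  F = -22 − 2·30 − 5·686 = -3512
Policy A (Q := 209):
  X = 133
  C = 30
  Q = 209
  F = -22 − 2·30 − 5·209 = -1127
Change in F: -1127 − (-3512) = 2385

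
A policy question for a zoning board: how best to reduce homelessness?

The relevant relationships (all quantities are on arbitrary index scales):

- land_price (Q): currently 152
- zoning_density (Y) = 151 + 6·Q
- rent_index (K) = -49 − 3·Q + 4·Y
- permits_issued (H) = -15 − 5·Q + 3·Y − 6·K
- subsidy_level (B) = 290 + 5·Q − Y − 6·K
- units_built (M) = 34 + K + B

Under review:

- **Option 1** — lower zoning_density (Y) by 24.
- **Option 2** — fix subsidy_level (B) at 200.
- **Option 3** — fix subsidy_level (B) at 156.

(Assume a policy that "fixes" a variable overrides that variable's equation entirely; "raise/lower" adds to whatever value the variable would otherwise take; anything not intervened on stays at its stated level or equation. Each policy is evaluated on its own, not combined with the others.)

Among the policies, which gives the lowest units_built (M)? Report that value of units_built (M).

-18210

Option 1 (Y − 24):
  Q = 152
  Y = 151 + 6·152 (−24 from intervention) = 1039
  K = -49 − 3·152 + 4·1039 = 3651
  B = 290 + 5·152 − 1039 − 6·3651 = -21895
  M = 34 + 3651 + (-21895) = -18210
Option 2 (B := 200):
  Q = 152
  Y = 151 + 6·152 = 1063
  K = -49 − 3·152 + 4·1063 = 3747
  B = 200
  M = 34 + 3747 + 200 = 3981
Option 3 (B := 156):
  Q = 152
  Y = 151 + 6·152 = 1063
  K = -49 − 3·152 + 4·1063 = 3747
  B = 156
  M = 34 + 3747 + 156 = 3937
Comparing — Option 1: M=-18210, Option 2: M=3981, Option 3: M=3937. Lowest is -18210 (Option 1).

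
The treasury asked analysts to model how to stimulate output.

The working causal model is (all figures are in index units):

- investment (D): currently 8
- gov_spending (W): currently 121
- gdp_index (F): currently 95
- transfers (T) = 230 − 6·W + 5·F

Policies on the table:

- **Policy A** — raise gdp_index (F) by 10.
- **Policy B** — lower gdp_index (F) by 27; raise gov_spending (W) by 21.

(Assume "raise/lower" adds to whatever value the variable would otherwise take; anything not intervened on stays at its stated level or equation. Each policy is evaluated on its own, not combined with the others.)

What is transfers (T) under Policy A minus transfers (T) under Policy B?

Policy A (F + 10):
  W = 121
  F = 95 + 10 = 105
  T = 230 − 6·121 + 5·105 = 29
Policy B (F − 27, W + 21):
  W = 121 + 21 = 142
  F = 95 − 27 = 68
  T = 230 − 6·142 + 5·68 = -282
T: 29 − (-282) = 311

311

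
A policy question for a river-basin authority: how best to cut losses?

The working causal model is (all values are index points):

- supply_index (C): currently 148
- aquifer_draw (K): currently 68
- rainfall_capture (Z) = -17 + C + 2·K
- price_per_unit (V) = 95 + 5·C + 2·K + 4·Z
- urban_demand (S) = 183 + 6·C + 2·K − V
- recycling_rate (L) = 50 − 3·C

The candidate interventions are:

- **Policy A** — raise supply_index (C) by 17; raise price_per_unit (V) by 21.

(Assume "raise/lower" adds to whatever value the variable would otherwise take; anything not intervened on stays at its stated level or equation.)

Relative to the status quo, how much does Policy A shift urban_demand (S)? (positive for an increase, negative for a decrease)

Baseline:
  C = 148
  K = 68
  Z = -17 + 148 + 2·68 = 267
  V = 95 + 5·148 + 2·68 + 4·267 = 2039
  S = 183 + 6·148 + 2·68 − 2039 = -832
Policy A (C + 17, V + 21):
  C = 148 + 17 = 165
  K = 68
  Z = -17 + 165 + 2·68 = 284
  V = 95 + 5·165 + 2·68 + 4·284 (+21 from intervention) = 2213
  S = 183 + 6·165 + 2·68 − 2213 = -904
Change in S: -904 − (-832) = -72

-72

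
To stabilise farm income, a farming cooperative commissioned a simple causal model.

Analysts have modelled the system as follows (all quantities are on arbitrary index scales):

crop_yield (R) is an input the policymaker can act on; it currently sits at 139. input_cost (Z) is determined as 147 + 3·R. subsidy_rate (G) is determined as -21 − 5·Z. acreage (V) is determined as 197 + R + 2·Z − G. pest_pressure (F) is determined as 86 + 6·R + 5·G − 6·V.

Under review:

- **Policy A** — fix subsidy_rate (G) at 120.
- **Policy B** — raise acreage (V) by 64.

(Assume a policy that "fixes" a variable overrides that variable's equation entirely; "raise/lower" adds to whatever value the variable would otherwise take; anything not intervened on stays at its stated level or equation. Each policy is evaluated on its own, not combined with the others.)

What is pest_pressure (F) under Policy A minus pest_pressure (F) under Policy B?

Policy A (G := 120):
  R = 139
  Z = 147 + 3·139 = 564
  G = 120
  V = 197 + 139 + 2·564 − 120 = 1344
  F = 86 + 6·139 + 5·120 − 6·1344 = -6544
Policy B (V + 64):
  R = 139
  Z = 147 + 3·139 = 564
  G = -21 − 5·564 = -2841
  V = 197 + 139 + 2·564 − (-2841) (+64 from intervention) = 4369
  F = 86 + 6·139 + 5·(-2841) − 6·4369 = -39499
F: -6544 − (-39499) = 32955

32955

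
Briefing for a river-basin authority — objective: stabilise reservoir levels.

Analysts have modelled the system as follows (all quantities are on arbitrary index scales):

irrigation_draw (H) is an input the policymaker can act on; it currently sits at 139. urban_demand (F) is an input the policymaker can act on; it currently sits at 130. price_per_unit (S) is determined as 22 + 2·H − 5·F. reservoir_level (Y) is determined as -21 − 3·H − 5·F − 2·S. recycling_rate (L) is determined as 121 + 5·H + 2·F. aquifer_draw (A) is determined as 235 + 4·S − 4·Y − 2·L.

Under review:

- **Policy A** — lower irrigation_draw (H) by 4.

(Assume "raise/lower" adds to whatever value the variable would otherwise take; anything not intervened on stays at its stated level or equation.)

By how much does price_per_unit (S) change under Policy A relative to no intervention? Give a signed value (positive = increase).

-8

Baseline:
  H = 139
  F = 130
  S = 22 + 2·139 − 5·130 = -350
Policy A (H − 4):
  H = 139 − 4 = 135
  F = 130
  S = 22 + 2·135 − 5·130 = -358
Change in S: -358 − (-350) = -8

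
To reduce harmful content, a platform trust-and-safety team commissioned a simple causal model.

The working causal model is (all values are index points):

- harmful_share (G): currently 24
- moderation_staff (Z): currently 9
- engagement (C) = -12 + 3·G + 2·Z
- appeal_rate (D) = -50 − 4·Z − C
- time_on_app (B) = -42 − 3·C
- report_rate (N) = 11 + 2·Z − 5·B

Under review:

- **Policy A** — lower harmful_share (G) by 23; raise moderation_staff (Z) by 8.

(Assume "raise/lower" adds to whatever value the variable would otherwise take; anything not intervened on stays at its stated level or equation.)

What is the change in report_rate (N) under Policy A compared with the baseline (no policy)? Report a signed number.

-779

Baseline:
  G = 24
  Z = 9
  C = -12 + 3·24 + 2·9 = 78
  B = -42 − 3·78 = -276
  N = 11 + 2·9 − 5·(-276) = 1409
Policy A (G − 23, Z + 8):
  G = 24 − 23 = 1
  Z = 9 + 8 = 17
  C = -12 + 3·1 + 2·17 = 25
  B = -42 − 3·25 = -117
  N = 11 + 2·17 − 5·(-117) = 630
Change in N: 630 − 1409 = -779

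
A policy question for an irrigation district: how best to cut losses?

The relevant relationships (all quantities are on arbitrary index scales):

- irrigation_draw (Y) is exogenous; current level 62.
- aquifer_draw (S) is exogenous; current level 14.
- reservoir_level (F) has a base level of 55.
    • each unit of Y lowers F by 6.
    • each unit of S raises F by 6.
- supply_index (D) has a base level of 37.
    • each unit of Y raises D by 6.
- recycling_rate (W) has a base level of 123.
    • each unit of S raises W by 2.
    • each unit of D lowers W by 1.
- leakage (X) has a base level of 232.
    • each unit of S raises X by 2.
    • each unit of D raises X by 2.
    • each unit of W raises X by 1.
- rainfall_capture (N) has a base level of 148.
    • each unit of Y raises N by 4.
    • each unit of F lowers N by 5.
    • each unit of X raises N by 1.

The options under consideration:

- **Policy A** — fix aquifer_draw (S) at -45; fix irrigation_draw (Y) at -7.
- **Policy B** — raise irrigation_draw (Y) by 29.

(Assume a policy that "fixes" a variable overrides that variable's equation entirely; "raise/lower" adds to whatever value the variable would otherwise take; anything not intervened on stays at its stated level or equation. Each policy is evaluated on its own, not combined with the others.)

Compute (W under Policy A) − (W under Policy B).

Policy A (S := -45, Y := -7):
  Y = -7
  S = -45
  D = 37 + 6·(-7) = -5
  W = 123 + 2·(-45) − (-5) = 38
Policy B (Y + 29):
  Y = 62 + 29 = 91
  S = 14
  D = 37 + 6·91 = 583
  W = 123 + 2·14 − 583 = -432
W: 38 − (-432) = 470

470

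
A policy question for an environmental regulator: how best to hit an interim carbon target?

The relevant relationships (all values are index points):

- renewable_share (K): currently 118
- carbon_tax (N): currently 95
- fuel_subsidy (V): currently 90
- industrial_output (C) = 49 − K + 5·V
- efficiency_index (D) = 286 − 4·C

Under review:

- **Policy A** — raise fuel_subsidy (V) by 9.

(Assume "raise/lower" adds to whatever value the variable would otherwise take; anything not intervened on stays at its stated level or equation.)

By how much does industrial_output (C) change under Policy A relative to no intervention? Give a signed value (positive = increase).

Baseline:
  K = 118
  V = 90
  C = 49 − 118 + 5·90 = 381
Policy A (V + 9):
  K = 118
  V = 90 + 9 = 99
  C = 49 − 118 + 5·99 = 426
Change in C: 426 − 381 = 45

45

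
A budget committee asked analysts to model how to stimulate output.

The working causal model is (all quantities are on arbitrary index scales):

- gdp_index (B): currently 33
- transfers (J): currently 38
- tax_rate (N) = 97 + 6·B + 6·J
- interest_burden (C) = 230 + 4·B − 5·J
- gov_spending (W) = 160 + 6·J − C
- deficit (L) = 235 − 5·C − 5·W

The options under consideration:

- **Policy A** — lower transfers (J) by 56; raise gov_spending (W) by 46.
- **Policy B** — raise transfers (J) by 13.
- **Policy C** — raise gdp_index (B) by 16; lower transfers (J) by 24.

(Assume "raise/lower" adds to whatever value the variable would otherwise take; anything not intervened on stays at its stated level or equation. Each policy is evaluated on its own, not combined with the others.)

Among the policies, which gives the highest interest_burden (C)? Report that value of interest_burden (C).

452

Policy A (J − 56, W + 46):
  B = 33
  J = 38 − 56 = -18
  C = 230 + 4·33 − 5·(-18) = 452
Policy B (J + 13):
  B = 33
  J = 38 + 13 = 51
  C = 230 + 4·33 − 5·51 = 107
Policy C (B + 16, J − 24):
  B = 33 + 16 = 49
  J = 38 − 24 = 14
  C = 230 + 4·49 − 5·14 = 356
Comparing — Policy A: C=452, Policy B: C=107, Policy C: C=356. Highest is 452 (Policy A).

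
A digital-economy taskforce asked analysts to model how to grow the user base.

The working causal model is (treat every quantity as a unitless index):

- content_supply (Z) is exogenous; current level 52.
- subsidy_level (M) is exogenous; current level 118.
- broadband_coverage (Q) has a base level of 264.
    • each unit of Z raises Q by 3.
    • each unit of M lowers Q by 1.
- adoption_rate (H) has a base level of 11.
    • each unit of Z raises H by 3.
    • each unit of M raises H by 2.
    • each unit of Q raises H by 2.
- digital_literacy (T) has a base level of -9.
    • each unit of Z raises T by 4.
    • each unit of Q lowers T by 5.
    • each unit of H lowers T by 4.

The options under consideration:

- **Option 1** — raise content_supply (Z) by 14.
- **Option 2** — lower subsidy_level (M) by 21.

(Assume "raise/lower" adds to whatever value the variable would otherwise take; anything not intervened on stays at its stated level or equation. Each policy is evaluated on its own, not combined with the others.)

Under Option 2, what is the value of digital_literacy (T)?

Option 2 (M − 21):
  Z = 52
  M = 118 − 21 = 97
  Q = 264 + 3·52 − 97 = 323
  H = 11 + 3·52 + 2·97 + 2·323 = 1007
  T = -9 + 4·52 − 5·323 − 4·1007 = -5444

-5444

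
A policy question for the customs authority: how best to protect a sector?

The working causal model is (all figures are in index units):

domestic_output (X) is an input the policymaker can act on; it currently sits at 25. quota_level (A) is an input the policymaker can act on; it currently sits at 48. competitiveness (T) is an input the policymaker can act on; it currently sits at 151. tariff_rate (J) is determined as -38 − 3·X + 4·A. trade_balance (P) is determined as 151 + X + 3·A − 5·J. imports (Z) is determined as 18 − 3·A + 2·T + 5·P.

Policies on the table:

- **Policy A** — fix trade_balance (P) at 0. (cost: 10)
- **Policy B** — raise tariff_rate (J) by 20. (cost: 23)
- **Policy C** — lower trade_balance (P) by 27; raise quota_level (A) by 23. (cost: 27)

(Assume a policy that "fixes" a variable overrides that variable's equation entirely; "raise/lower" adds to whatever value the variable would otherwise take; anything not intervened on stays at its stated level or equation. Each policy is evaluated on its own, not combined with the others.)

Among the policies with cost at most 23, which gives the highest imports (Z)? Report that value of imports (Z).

176

Policy A (P := 0):
  X = 25
  A = 48
  T = 151
  J = -38 − 3·25 + 4·48 = 79
  P = 0
  Z = 18 − 3·48 + 2·151 + 5·0 = 176
Policy B (J + 20):
  X = 25
  A = 48
  T = 151
  J = -38 − 3·25 + 4·48 (+20 from intervention) = 99
  P = 151 + 25 + 3·48 − 5·99 = -175
  Z = 18 − 3·48 + 2·151 + 5·(-175) = -699
Comparing — Policy A: Z=176, Policy B: Z=-699. Highest is 176 (Policy A).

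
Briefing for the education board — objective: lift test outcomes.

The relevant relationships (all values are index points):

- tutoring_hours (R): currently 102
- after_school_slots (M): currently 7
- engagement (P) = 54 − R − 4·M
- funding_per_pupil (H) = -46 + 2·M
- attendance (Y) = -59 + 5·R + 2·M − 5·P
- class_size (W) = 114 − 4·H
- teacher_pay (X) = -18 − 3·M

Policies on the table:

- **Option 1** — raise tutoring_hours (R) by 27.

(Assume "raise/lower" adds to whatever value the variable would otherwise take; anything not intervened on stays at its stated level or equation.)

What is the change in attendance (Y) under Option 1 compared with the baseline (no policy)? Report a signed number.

Baseline:
  R = 102
  M = 7
  P = 54 − 102 − 4·7 = -76
  Y = -59 + 5·102 + 2·7 − 5·(-76) = 845
Option 1 (R + 27):
  R = 102 + 27 = 129
  M = 7
  P = 54 − 129 − 4·7 = -103
  Y = -59 + 5·129 + 2·7 − 5·(-103) = 1115
Change in Y: 1115 − 845 = 270

270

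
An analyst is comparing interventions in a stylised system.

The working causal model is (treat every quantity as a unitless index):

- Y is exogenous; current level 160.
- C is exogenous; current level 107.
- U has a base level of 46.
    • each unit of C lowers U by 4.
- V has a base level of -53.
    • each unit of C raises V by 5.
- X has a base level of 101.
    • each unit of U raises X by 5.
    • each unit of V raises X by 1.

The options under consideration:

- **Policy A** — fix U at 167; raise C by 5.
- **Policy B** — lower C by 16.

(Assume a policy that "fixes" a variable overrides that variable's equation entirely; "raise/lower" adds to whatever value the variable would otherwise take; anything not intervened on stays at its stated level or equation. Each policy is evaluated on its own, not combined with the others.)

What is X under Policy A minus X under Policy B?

2530

Policy A (U := 167, C + 5):
  C = 107 + 5 = 112
  U = 167
  V = -53 + 5·112 = 507
  X = 101 + 5·167 + 507 = 1443
Policy B (C − 16):
  C = 107 − 16 = 91
  U = 46 − 4·91 = -318
  V = -53 + 5·91 = 402
  X = 101 + 5·(-318) + 402 = -1087
X: 1443 − (-1087) = 2530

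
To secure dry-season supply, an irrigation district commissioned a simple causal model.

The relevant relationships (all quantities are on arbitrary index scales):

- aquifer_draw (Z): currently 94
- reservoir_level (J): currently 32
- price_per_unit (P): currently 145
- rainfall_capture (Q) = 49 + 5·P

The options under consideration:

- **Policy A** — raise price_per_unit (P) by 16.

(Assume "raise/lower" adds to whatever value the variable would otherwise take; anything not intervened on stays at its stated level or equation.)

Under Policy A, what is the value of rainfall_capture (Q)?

854

Policy A (P + 16):
  P = 145 + 16 = 161
  Q = 49 + 5·161 = 854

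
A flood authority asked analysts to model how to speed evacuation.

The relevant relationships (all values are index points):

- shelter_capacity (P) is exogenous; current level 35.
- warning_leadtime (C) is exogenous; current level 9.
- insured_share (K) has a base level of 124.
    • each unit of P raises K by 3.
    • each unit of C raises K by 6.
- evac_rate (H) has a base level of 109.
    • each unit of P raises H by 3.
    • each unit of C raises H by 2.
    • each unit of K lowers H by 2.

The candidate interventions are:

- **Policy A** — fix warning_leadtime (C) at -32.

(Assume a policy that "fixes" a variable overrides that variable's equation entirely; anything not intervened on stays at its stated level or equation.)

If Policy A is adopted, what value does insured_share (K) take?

37

Policy A (C := -32):
  P = 35
  C = -32
  K = 124 + 3·35 + 6·(-32) = 37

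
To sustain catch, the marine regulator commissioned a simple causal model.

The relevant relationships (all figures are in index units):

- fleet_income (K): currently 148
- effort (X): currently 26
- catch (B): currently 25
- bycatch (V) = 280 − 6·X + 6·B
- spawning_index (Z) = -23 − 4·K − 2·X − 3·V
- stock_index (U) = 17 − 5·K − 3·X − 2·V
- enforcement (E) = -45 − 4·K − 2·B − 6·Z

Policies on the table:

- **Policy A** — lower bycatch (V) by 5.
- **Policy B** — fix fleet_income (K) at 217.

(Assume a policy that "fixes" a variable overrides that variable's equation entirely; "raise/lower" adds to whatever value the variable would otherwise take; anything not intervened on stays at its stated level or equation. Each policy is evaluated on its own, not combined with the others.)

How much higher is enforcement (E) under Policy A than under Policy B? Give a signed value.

Policy A (V − 5):
  K = 148
  X = 26
  B = 25
  V = 280 − 6·26 + 6·25 (−5 from intervention) = 269
  Z = -23 − 4·148 − 2·26 − 3·269 = -1474
  E = -45 − 4·148 − 2·25 − 6·(-1474) = 8157
Policy B (K := 217):
  K = 217
  X = 26
  B = 25
  V = 280 − 6·26 + 6·25 = 274
  Z = -23 − 4·217 − 2·26 − 3·274 = -1765
  E = -45 − 4·217 − 2·25 − 6·(-1765) = 9627
E: 8157 − 9627 = -1470

-1470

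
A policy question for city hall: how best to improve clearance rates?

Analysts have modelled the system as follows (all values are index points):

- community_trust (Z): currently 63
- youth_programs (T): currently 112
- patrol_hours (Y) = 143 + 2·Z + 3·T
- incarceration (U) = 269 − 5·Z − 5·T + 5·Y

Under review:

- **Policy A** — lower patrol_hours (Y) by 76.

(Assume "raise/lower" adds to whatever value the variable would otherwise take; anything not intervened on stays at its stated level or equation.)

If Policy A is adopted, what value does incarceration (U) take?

2039

Policy A (Y − 76):
  Z = 63
  T = 112
  Y = 143 + 2·63 + 3·112 (−76 from intervention) = 529
  U = 269 − 5·63 − 5·112 + 5·529 = 2039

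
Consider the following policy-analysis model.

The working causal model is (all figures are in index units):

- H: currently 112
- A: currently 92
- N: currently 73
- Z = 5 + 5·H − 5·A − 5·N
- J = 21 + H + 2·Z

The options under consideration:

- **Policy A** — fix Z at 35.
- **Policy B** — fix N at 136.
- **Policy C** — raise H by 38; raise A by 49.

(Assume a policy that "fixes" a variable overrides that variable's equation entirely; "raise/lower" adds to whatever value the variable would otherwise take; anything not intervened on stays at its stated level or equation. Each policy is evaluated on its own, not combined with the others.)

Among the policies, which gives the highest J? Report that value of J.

203

Policy A (Z := 35):
  H = 112
  A = 92
  N = 73
  Z = 35
  J = 21 + 112 + 2·35 = 203
Policy B (N := 136):
  H = 112
  A = 92
  N = 136
  Z = 5 + 5·112 − 5·92 − 5·136 = -575
  J = 21 + 112 + 2·(-575) = -1017
Policy C (H + 38, A + 49):
  H = 112 + 38 = 150
  A = 92 + 49 = 141
  N = 73
  Z = 5 + 5·150 − 5·141 − 5·73 = -315
  J = 21 + 150 + 2·(-315) = -459
Comparing — Policy A: J=203, Policy B: J=-1017, Policy C: J=-459. Highest is 203 (Policy A).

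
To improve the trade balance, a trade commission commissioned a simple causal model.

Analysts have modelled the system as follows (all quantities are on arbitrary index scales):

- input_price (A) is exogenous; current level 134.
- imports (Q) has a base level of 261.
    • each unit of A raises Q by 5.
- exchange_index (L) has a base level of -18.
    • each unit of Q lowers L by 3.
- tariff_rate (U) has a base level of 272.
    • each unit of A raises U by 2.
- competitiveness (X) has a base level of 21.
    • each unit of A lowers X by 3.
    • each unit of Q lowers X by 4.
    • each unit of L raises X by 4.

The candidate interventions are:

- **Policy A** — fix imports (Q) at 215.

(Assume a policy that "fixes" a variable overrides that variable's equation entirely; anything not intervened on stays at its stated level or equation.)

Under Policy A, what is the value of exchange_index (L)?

Policy A (Q := 215):
  A = 134
  Q = 215
  L = -18 − 3·215 = -663

-663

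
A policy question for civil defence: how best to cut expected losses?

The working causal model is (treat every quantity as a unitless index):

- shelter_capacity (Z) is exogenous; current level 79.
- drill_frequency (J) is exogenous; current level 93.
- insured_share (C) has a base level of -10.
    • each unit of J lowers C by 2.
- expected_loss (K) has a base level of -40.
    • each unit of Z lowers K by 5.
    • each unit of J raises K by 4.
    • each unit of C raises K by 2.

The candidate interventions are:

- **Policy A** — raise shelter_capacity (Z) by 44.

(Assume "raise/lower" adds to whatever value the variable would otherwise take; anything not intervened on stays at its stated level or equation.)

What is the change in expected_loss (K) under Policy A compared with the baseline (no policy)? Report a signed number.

Baseline:
  Z = 79
  J = 93
  C = -10 − 2·93 = -196
  K = -40 − 5·79 + 4·93 + 2·(-196) = -455
Policy A (Z + 44):
  Z = 79 + 44 = 123
  J = 93
  C = -10 − 2·93 = -196
  K = -40 − 5·123 + 4·93 + 2·(-196) = -675
Change in K: -675 − (-455) = -220

-220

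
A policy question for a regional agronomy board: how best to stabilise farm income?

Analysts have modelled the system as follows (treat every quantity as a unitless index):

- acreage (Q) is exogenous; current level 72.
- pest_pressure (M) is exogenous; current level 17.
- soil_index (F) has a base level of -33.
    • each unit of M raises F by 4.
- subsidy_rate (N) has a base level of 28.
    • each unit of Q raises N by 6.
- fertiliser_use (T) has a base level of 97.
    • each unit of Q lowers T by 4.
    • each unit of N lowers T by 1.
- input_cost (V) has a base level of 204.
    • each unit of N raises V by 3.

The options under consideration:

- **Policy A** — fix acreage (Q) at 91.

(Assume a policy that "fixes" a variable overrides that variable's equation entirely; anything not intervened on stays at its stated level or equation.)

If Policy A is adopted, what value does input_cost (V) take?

Policy A (Q := 91):
  Q = 91
  N = 28 + 6·91 = 574
  V = 204 + 3·574 = 1926

1926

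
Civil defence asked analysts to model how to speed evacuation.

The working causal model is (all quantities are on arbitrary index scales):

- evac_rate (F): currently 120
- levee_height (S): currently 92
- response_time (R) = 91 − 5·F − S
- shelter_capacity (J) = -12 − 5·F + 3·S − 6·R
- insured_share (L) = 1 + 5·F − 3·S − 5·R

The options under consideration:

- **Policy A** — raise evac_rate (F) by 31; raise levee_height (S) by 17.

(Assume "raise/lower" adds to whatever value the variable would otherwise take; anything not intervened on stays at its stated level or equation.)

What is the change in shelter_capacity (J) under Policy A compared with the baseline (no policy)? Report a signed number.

Baseline:
  F = 120
  S = 92
  R = 91 − 5·120 − 92 = -601
  J = -12 − 5·120 + 3·92 − 6·(-601) = 3270
Policy A (F + 31, S + 17):
  F = 120 + 31 = 151
  S = 92 + 17 = 109
  R = 91 − 5·151 − 109 = -773
  J = -12 − 5·151 + 3·109 − 6·(-773) = 4198
Change in J: 4198 − 3270 = 928

928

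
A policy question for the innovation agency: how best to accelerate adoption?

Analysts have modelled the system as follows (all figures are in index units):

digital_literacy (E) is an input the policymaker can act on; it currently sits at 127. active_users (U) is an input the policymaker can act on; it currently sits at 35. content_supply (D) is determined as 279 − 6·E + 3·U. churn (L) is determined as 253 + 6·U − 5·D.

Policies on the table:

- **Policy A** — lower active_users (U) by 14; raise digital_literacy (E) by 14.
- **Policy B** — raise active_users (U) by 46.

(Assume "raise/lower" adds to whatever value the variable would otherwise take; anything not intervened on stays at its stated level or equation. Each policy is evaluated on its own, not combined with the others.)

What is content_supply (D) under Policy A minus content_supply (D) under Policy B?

-264

Policy A (U − 14, E + 14):
  E = 127 + 14 = 141
  U = 35 − 14 = 21
  D = 279 − 6·141 + 3·21 = -504
Policy B (U + 46):
  E = 127
  U = 35 + 46 = 81
  D = 279 − 6·127 + 3·81 = -240
D: -504 − (-240) = -264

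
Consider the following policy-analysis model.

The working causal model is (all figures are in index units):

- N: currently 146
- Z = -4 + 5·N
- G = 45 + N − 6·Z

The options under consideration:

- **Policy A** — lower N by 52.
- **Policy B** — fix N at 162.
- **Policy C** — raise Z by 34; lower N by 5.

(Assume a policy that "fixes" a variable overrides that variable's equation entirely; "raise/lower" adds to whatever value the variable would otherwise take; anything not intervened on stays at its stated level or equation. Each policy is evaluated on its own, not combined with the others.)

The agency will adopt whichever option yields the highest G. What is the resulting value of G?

-2657

Policy A (N − 52):
  N = 146 − 52 = 94
  Z = -4 + 5·94 = 466
  G = 45 + 94 − 6·466 = -2657
Policy B (N := 162):
  N = 162
  Z = -4 + 5·162 = 806
  G = 45 + 162 − 6·806 = -4629
Policy C (Z + 34, N − 5):
  N = 146 − 5 = 141
  Z = -4 + 5·141 (+34 from intervention) = 735
  G = 45 + 141 − 6·735 = -4224
Comparing — Policy A: G=-2657, Policy B: G=-4629, Policy C: G=-4224. Highest is -2657 (Policy A).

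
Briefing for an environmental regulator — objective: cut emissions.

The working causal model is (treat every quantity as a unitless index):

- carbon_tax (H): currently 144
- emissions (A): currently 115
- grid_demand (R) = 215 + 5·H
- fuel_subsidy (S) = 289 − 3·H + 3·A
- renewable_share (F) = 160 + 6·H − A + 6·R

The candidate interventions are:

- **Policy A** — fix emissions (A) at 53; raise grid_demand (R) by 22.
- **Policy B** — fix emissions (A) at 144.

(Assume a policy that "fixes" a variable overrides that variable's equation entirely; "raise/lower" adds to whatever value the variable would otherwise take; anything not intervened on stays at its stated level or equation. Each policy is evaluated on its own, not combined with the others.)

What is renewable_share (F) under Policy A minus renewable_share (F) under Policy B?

Policy A (A := 53, R + 22):
  H = 144
  A = 53
  R = 215 + 5·144 (+22 from intervention) = 957
  F = 160 + 6·144 − 53 + 6·957 = 6713
Policy B (A := 144):
  H = 144
  A = 144
  R = 215 + 5·144 = 935
  F = 160 + 6·144 − 144 + 6·935 = 6490
F: 6713 − 6490 = 223

223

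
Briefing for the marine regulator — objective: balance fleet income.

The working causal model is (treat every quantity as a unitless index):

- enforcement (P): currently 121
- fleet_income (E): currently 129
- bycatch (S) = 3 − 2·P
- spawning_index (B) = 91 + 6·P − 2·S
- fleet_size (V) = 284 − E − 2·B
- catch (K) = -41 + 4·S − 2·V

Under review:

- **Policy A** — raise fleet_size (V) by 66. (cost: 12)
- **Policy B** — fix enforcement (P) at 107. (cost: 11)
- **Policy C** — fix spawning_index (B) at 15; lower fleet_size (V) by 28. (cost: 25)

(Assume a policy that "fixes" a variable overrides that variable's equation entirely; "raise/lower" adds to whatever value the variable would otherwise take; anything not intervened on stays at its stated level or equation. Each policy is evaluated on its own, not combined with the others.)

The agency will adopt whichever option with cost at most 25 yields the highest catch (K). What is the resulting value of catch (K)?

Policy A (V + 66):
  P = 121
  E = 129
  S = 3 − 2·121 = -239
  B = 91 + 6·121 − 2·(-239) = 1295
  V = 284 − 129 − 2·1295 (+66 from intervention) = -2369
  K = -41 + 4·(-239) − 2·(-2369) = 3741
Policy B (P := 107):
  P = 107
  E = 129
  S = 3 − 2·107 = -211
  B = 91 + 6·107 − 2·(-211) = 1155
  V = 284 − 129 − 2·1155 = -2155
  K = -41 + 4·(-211) − 2·(-2155) = 3425
Policy C (B := 15, V − 28):
  P = 121
  E = 129
  S = 3 − 2·121 = -239
  B = 15
  V = 284 − 129 − 2·15 (−28 from intervention) = 97
  K = -41 + 4·(-239) − 2·97 = -1191
Comparing — Policy A: K=3741, Policy B: K=3425, Policy C: K=-1191. Highest is 3741 (Policy A).

3741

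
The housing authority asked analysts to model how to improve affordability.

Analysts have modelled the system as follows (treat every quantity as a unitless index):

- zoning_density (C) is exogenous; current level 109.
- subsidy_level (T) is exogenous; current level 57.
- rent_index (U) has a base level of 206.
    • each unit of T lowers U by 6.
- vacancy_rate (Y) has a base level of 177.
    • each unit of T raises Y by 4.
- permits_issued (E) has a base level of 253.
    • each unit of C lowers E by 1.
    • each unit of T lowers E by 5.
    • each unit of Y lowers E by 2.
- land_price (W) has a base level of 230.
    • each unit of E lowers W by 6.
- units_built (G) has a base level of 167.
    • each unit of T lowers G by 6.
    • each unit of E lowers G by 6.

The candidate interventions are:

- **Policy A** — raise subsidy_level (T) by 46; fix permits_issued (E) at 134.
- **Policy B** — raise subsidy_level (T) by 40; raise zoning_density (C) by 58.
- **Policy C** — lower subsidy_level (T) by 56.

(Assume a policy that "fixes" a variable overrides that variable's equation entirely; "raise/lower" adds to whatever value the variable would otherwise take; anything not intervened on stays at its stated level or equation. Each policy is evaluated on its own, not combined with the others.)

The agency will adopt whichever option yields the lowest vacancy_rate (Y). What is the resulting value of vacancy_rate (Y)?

181

Policy A (T + 46, E := 134):
  T = 57 + 46 = 103
  Y = 177 + 4·103 = 589
Policy B (T + 40, C + 58):
  T = 57 + 40 = 97
  Y = 177 + 4·97 = 565
Policy C (T − 56):
  T = 57 − 56 = 1
  Y = 177 + 4·1 = 181
Comparing — Policy A: Y=589, Policy B: Y=565, Policy C: Y=181. Lowest is 181 (Policy C).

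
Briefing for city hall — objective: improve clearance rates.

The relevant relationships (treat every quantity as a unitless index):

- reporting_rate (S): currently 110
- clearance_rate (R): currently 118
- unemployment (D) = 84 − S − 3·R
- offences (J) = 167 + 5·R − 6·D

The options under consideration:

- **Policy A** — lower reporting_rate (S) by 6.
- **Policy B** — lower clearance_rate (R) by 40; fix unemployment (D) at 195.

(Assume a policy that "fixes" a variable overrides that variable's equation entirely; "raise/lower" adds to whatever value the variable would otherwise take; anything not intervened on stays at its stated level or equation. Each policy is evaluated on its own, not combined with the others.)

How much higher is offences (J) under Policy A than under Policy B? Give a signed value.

3614

Policy A (S − 6):
  S = 110 − 6 = 104
  R = 118
  D = 84 − 104 − 3·118 = -374
  J = 167 + 5·118 − 6·(-374) = 3001
Policy B (R − 40, D := 195):
  S = 110
  R = 118 − 40 = 78
  D = 195
  J = 167 + 5·78 − 6·195 = -613
J: 3001 − (-613) = 3614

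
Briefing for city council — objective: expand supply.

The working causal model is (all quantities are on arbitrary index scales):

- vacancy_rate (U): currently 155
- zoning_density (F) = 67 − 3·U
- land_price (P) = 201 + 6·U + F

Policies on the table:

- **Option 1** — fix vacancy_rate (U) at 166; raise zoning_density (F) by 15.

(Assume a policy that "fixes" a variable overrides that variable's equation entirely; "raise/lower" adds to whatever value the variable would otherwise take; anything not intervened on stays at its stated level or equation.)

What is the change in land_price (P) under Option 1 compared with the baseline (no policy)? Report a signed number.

48

Baseline:
  U = 155
  F = 67 − 3·155 = -398
  P = 201 + 6·155 + (-398) = 733
Option 1 (U := 166, F + 15):
  U = 166
  F = 67 − 3·166 (+15 from intervention) = -416
  P = 201 + 6·166 + (-416) = 781
Change in P: 781 − 733 = 48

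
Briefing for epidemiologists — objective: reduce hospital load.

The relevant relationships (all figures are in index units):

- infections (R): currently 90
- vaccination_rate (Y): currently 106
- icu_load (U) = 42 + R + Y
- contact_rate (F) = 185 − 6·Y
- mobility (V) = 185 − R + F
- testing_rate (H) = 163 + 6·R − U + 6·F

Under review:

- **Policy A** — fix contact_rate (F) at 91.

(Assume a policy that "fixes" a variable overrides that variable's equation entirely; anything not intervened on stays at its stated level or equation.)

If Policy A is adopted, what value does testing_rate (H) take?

Policy A (F := 91):
  R = 90
  Y = 106
  U = 42 + 90 + 106 = 238
  F = 91
  H = 163 + 6·90 − 238 + 6·91 = 1011

1011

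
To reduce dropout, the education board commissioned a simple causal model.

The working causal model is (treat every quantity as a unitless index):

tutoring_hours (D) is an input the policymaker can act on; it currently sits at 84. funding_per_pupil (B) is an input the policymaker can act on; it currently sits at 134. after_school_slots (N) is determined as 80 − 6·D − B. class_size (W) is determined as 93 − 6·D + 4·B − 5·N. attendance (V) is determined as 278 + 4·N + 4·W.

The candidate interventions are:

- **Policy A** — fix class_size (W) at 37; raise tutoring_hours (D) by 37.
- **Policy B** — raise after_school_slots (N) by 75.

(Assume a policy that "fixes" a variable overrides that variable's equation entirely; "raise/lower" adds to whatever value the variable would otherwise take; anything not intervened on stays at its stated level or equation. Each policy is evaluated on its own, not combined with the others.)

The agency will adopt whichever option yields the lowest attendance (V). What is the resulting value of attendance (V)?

-2694

Policy A (W := 37, D + 37):
  D = 84 + 37 = 121
  B = 134
  N = 80 − 6·121 − 134 = -780
  W = 37
  V = 278 + 4·(-780) + 4·37 = -2694
Policy B (N + 75):
  D = 84
  B = 134
  N = 80 − 6·84 − 134 (+75 from intervention) = -483
  W = 93 − 6·84 + 4·134 − 5·(-483) = 2540
  V = 278 + 4·(-483) + 4·2540 = 8506
Comparing — Policy A: V=-2694, Policy B: V=8506. Lowest is -2694 (Policy A).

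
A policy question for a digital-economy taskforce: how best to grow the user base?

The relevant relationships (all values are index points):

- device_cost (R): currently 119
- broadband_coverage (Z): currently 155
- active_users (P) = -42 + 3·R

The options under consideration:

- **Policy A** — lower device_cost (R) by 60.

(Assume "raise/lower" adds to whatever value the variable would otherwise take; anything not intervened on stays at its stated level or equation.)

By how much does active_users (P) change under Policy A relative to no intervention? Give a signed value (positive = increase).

Baseline:
  R = 119
  P = -42 + 3·119 = 315
Policy A (R − 60):
  R = 119 − 60 = 59
  P = -42 + 3·59 = 135
Change in P: 135 − 315 = -180

-180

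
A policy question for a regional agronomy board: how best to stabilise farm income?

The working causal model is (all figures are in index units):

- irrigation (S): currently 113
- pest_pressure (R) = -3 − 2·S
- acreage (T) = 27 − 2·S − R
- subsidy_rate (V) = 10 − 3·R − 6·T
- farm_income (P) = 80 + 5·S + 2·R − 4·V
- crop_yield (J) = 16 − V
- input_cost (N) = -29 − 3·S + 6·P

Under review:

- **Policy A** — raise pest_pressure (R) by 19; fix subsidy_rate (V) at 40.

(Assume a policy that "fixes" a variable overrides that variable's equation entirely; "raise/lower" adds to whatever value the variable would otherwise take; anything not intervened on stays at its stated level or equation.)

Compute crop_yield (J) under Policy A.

Policy A (R + 19, V := 40):
  S = 113
  R = -3 − 2·113 (+19 from intervention) = -210
  T = 27 − 2·113 − (-210) = 11
  V = 40
  J = 16 − 40 = -24

-24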